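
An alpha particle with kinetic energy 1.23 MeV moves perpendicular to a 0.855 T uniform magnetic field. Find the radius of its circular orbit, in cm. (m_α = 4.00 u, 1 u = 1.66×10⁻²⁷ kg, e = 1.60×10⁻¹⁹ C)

r ≈ 18.7 cm

Convert the energy: K = 1.23 MeV = 1.97×10^-13 J.
v = √(2K/m) = √(2·1.97×10^-13/6.64×10^-27) = 7.70×10^6 m/s.
r = mv/(qB) = (6.64×10^-27)(7.70×10^6) / [(2×1.60×10^-19)(0.855)] = 0.187 m.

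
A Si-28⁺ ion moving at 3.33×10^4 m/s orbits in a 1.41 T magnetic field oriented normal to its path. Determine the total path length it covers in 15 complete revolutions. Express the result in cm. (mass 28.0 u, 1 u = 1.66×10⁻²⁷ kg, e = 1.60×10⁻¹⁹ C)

L ≈ 64.7 cm

r = mv/(qB) = 6.86×10^-3 m, so one revolution covers 2πr = 0.0431 m.
In 15 revolutions: L = 15·2πr = 0.647 m.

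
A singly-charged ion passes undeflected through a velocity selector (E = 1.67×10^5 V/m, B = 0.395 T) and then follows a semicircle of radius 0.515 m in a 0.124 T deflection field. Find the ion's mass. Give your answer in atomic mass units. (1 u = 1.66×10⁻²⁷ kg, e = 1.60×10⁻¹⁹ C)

v = E/B₁ = 4.23×10^5 m/s.
From r = mv/(qB₂), m = qB₂r/v = (1×1.60×10^-19)(0.124)(0.515) / (4.23×10^5) = 2.42×10^-26 kg.
In atomic mass units: m = 2.42×10^-26 / 1.66×10^-27 = 14.6 u.

m ≈ 14.6 u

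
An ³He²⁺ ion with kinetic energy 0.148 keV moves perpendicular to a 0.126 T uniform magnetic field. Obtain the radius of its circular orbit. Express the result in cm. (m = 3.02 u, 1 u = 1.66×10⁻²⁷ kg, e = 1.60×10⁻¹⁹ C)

r ≈ 1.21 cm

Convert the energy: K = 0.148 keV = 2.37×10^-17 J.
v = √(2K/m) = √(2·2.37×10^-17/5.01×10^-27) = 9.72×10^4 m/s.
r = mv/(qB) = (5.01×10^-27)(9.72×10^4) / [(2×1.60×10^-19)(0.126)] = 0.0121 m.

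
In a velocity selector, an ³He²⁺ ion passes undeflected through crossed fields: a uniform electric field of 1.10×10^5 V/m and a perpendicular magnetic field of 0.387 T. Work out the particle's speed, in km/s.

For zero net force, qE = qvB, so v = E/B.
v = (1.10×10^5) / (0.387) = 2.84×10^5 m/s.

v ≈ 284 km/s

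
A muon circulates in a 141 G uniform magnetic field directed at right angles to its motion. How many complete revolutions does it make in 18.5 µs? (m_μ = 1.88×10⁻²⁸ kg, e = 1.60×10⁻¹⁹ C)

N = 35

T = 2πm/(qB) = 2π(1.88×10^-28) / [(1×1.60×10^-19)(0.0141)] = 5.2360×10^-7 s.
N = t/T = 1.85×10^-5 / 5.2360×10^-7 ≈ 35.33, so 35 complete revolutions.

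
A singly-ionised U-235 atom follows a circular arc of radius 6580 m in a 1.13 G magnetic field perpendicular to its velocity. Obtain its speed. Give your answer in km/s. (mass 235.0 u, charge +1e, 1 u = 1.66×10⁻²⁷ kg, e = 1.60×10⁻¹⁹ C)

v ≈ 305 km/s

From qvB = mv²/r, v = qBr/m.
v = (1×1.60×10^-19)(1.13×10^-4)(6580) / (3.90×10^-25) = 3.05×10^5 m/s.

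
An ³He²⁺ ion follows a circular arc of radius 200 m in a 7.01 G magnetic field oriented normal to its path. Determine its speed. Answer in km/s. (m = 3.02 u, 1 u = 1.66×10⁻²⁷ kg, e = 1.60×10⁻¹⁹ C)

v ≈ 8950 km/s

From qvB = mv²/r, v = qBr/m.
v = (2×1.60×10^-19)(7.01×10^-4)(200) / (5.01×10^-27) = 8.95×10^6 m/s.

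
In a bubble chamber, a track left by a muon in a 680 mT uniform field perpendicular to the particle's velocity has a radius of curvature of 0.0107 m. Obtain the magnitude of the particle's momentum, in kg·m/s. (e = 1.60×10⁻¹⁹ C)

Since qvB = mv²/r, the momentum p = mv = qBr.
p = (1×1.60×10^-19)(0.680)(0.0107) = 1.16×10^-21 kg·m/s.

p ≈ 1.16×10^-21 kg·m/s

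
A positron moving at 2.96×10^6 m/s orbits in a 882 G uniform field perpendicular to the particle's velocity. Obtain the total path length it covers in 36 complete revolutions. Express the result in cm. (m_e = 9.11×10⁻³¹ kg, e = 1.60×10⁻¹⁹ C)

L ≈ 4.32 cm

r = mv/(qB) = 1.91×10^-4 m, so one revolution covers 2πr = 1.20×10^-3 m.
In 36 revolutions: L = 36·2πr = 0.0432 m.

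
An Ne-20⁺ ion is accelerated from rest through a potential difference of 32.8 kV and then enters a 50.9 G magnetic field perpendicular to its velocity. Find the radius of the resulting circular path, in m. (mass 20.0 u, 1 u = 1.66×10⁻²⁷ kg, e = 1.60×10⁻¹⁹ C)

r ≈ 22.9 m

The kinetic energy gained is K = qV = (1×1.60×10^-19)(3.28×10^4) = 5.25×10^-15 J.
v = √(2K/m) = 5.62×10^5 m/s.
r = mv/(qB) = (3.32×10^-26)(5.62×10^5) / [(1×1.60×10^-19)(5.09×10^-3)] = 22.9 m.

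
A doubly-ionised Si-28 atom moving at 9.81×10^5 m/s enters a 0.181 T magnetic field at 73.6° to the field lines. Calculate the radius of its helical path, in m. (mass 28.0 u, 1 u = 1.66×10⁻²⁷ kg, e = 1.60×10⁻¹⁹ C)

r ≈ 0.755 m

Only the perpendicular component v⊥ = v sin73.6° = 9.41×10^5 m/s is bent by the field.
r = m v⊥ /(qB) = (4.65×10^-26)(9.41×10^5) / [(2×1.60×10^-19)(0.181)] = 0.755 m.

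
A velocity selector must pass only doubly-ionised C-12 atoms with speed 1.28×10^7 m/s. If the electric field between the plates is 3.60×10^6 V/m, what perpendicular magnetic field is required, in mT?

B ≈ 281 mT

qE = qvB ⇒ B = E/v = (3.60×10^6) / (1.28×10^7) = 0.281 T.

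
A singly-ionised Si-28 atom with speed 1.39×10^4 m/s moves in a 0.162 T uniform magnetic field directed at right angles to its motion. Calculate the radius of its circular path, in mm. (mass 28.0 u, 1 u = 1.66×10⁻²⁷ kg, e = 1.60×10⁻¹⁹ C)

The magnetic force provides the centripetal force: qvB = mv²/r, so r = mv/(qB).
r = (4.65×10^-26 kg)(1.39×10^4 m/s) / [(1×1.60×10^-19 C)(0.162 T)] = 0.0249 m.

r ≈ 24.9 mm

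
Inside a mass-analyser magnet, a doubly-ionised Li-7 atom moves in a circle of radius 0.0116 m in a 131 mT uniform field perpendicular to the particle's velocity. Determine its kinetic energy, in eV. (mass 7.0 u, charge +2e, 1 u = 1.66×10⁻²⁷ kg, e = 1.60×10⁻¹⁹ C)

K ≈ 63.6 eV

v = qBr/m = (2×1.60×10^-19)(0.131)(0.0116) / (1.16×10^-26) = 4.18×10^4 m/s.
K = ½mv² = 0.5·(1.16×10^-26)·(4.18×10^4)² = 1.02×10^-17 J = 63.6 eV.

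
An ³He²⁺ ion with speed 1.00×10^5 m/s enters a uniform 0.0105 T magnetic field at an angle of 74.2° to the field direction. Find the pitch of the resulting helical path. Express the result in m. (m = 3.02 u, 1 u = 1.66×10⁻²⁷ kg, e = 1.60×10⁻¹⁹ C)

pitch ≈ 0.255 m

The velocity component along B is v∥ = v cos74.2° = 2.72×10^4 m/s.
The cyclotron period T = 2πm/(qB) = 9.37×10^-6 s is set by m, q, B alone.
Pitch = v∥·T = (2.72×10^4)(9.37×10^-6) = 0.255 m.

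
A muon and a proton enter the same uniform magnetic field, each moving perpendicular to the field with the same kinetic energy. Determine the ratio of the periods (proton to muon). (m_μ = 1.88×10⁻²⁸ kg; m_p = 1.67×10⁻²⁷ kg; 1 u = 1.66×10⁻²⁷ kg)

ratio ≈ 8.88

T = 2πm/(qB) is independent of speed, so T₂/T₁ = (m₂/q₂)/(m₁/q₁).
T_{proton}/T_{muon} = (1.67×10^-27/1e) / (1.88×10^-28/1e) = 8.88.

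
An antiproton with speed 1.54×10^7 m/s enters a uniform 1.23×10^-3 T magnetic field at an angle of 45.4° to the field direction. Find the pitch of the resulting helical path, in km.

pitch ≈ 0.577 km

The velocity component along B is v∥ = v cos45.4° = 1.08×10^7 m/s.
The cyclotron period T = 2πm/(qB) = 5.33×10^-5 s is set by m, q, B alone.
Pitch = v∥·T = (1.08×10^7)(5.33×10^-5) = 577 m.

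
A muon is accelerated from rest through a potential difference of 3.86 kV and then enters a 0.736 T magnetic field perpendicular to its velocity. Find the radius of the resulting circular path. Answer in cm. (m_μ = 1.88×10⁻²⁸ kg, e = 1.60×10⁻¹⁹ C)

r ≈ 0.409 cm

The kinetic energy gained is K = qV = (1×1.60×10^-19)(3860) = 6.18×10^-16 J.
v = √(2K/m) = 2.56×10^6 m/s.
r = mv/(qB) = (1.88×10^-28)(2.56×10^6) / [(1×1.60×10^-19)(0.736)] = 4.09×10^-3 m.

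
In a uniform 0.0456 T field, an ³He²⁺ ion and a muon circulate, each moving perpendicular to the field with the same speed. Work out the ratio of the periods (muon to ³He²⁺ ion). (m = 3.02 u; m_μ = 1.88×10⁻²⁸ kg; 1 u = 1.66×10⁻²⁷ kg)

ratio ≈ 0.0750

T = 2πm/(qB) is independent of speed, so T₂/T₁ = (m₂/q₂)/(m₁/q₁).
T_{muon}/T_{³He²⁺ ion} = (1.88×10^-28/1e) / (5.01×10^-27/2e) = 0.0750.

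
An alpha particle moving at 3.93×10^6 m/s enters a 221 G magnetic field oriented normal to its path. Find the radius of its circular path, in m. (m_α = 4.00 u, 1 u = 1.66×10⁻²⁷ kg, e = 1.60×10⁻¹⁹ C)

The magnetic force provides the centripetal force: qvB = mv²/r, so r = mv/(qB).
r = (6.64×10^-27 kg)(3.93×10^6 m/s) / [(2×1.60×10^-19 C)(0.0221 T)] = 3.69 m.

r ≈ 3.69 m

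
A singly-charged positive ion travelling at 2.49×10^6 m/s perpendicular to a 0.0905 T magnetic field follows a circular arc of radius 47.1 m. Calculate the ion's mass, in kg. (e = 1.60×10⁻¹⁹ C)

qvB = mv²/r ⇒ m = qBr/v.
m = (1×1.60×10^-19)(0.0905)(47.1) / (2.49×10^6) = 2.74×10^-25 kg.

m ≈ 2.74×10^-25 kg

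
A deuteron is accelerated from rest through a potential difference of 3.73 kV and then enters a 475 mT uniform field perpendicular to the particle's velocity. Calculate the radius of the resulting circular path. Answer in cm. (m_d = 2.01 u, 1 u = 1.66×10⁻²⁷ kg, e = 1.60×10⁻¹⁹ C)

The kinetic energy gained is K = qV = (1×1.60×10^-19)(3730) = 5.97×10^-16 J.
v = √(2K/m) = 5.98×10^5 m/s.
r = mv/(qB) = (3.34×10^-27)(5.98×10^5) / [(1×1.60×10^-19)(0.475)] = 0.0263 m.

r ≈ 2.63 cm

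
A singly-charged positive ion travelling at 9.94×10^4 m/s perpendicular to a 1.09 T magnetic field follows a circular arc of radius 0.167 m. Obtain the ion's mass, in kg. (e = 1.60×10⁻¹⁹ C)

qvB = mv²/r ⇒ m = qBr/v.
m = (1×1.60×10^-19)(1.09)(0.167) / (9.94×10^4) = 2.93×10^-25 kg.

m ≈ 2.93×10^-25 kg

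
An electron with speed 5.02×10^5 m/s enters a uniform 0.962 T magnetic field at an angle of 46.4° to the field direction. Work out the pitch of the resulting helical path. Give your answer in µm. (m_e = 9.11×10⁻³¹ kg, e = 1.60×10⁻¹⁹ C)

The velocity component along B is v∥ = v cos46.4° = 3.46×10^5 m/s.
The cyclotron period T = 2πm/(qB) = 3.72×10^-11 s is set by m, q, B alone.
Pitch = v∥·T = (3.46×10^5)(3.72×10^-11) = 1.29×10^-5 m.

pitch ≈ 12.9 µm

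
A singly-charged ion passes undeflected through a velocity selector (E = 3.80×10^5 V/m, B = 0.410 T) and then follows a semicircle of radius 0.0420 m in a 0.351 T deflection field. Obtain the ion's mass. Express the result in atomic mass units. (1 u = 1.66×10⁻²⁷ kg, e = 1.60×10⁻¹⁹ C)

v = E/B₁ = 9.27×10^5 m/s.
From r = mv/(qB₂), m = qB₂r/v = (1×1.60×10^-19)(0.351)(0.0420) / (9.27×10^5) = 2.54×10^-27 kg.
In atomic mass units: m = 2.54×10^-27 / 1.66×10^-27 = 1.53 u.

m ≈ 1.53 u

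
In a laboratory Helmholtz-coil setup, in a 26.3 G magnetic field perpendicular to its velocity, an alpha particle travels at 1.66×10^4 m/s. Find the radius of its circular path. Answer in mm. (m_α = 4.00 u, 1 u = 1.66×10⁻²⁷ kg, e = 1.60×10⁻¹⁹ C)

r ≈ 131 mm

The magnetic force provides the centripetal force: qvB = mv²/r, so r = mv/(qB).
r = (6.64×10^-27 kg)(1.66×10^4 m/s) / [(2×1.60×10^-19 C)(2.63×10^-3 T)] = 0.131 m.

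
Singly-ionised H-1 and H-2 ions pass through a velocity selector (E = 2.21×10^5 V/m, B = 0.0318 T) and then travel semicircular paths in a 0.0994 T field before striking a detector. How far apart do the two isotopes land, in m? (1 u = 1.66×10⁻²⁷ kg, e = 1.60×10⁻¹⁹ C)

Δd ≈ 1.45 m

Both emerge at v = E/B₁ = 6.95×10^6 m/s.
r = mv/(qB₂), so r₁ = 0.7254 m and r₂ = 1.451 m, giving Δr = 0.725 m.
After a semicircle each ion lands a diameter 2r from the entry slit, so the separation is 2Δr = 1.45 m.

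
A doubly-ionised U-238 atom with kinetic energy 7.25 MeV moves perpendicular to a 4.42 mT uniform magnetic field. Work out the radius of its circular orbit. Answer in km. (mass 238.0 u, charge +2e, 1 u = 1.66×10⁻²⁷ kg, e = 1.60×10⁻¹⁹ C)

r ≈ 0.677 km

Convert the energy: K = 7.25 MeV = 1.16×10^-12 J.
v = √(2K/m) = √(2·1.16×10^-12/3.95×10^-25) = 2.42×10^6 m/s.
r = mv/(qB) = (3.95×10^-25)(2.42×10^6) / [(2×1.60×10^-19)(4.42×10^-3)] = 677 m.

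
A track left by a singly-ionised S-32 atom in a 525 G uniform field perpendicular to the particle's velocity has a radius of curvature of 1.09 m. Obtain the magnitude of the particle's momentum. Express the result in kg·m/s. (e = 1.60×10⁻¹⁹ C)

p ≈ 9.16×10^-21 kg·m/s

Since qvB = mv²/r, the momentum p = mv = qBr.
p = (1×1.60×10^-19)(0.0525)(1.09) = 9.16×10^-21 kg·m/s.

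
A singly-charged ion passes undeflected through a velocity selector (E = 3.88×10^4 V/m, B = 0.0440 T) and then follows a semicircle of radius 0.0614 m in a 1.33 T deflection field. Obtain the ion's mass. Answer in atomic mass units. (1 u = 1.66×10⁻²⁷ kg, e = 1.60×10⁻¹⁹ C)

v = E/B₁ = 8.82×10^5 m/s.
From r = mv/(qB₂), m = qB₂r/v = (1×1.60×10^-19)(1.33)(0.0614) / (8.82×10^5) = 1.48×10^-26 kg.
In atomic mass units: m = 1.48×10^-26 / 1.66×10^-27 = 8.93 u.

m ≈ 8.93 u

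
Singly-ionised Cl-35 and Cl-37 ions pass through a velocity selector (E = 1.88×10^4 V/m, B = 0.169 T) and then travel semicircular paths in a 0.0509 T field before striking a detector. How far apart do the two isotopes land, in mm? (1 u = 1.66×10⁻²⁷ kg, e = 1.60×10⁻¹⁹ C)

Both emerge at v = E/B₁ = 1.11×10^5 m/s.
r = mv/(qB₂), so r₁ = 0.7936 m and r₂ = 0.8390 m, giving Δr = 0.0453 m.
After a semicircle each ion lands a diameter 2r from the entry slit, so the separation is 2Δr = 0.0907 m.

Δd ≈ 90.7 mm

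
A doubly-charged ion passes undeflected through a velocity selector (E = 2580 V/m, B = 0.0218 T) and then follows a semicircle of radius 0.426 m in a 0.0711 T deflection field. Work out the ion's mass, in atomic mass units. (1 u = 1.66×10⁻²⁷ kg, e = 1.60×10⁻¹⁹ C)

v = E/B₁ = 1.18×10^5 m/s.
From r = mv/(qB₂), m = qB₂r/v = (2×1.60×10^-19)(0.0711)(0.426) / (1.18×10^5) = 8.19×10^-26 kg.
In atomic mass units: m = 8.19×10^-26 / 1.66×10^-27 = 49.3 u.

m ≈ 49.3 u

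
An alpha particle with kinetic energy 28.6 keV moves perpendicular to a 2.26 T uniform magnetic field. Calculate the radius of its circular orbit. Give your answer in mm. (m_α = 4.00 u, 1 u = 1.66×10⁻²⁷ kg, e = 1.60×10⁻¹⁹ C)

Convert the energy: K = 28.6 keV = 4.58×10^-15 J.
v = √(2K/m) = √(2·4.58×10^-15/6.64×10^-27) = 1.17×10^6 m/s.
r = mv/(qB) = (6.64×10^-27)(1.17×10^6) / [(2×1.60×10^-19)(2.26)] = 0.0108 m.

r ≈ 10.8 mm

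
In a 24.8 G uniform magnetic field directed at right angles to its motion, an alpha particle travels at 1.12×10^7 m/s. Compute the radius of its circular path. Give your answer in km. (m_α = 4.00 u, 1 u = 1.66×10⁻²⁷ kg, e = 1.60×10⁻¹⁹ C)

The magnetic force provides the centripetal force: qvB = mv²/r, so r = mv/(qB).
r = (6.64×10^-27 kg)(1.12×10^7 m/s) / [(2×1.60×10^-19 C)(2.48×10^-3 T)] = 93.7 m.

r ≈ 0.0937 km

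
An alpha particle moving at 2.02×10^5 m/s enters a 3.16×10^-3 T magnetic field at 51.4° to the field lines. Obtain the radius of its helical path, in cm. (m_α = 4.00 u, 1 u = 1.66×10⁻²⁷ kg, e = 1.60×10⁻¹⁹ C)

Only the perpendicular component v⊥ = v sin51.4° = 1.58×10^5 m/s is bent by the field.
r = m v⊥ /(qB) = (6.64×10^-27)(1.58×10^5) / [(2×1.60×10^-19)(3.16×10^-3)] = 1.04 m.

r ≈ 104 cm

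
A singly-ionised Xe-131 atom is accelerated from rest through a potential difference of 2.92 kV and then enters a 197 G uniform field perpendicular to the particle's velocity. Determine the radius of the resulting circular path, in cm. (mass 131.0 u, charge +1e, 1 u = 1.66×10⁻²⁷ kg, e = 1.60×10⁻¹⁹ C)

r ≈ 452 cm

The kinetic energy gained is K = qV = (1×1.60×10^-19)(2920) = 4.67×10^-16 J.
v = √(2K/m) = 6.56×10^4 m/s.
r = mv/(qB) = (2.17×10^-25)(6.56×10^4) / [(1×1.60×10^-19)(0.0197)] = 4.52 m.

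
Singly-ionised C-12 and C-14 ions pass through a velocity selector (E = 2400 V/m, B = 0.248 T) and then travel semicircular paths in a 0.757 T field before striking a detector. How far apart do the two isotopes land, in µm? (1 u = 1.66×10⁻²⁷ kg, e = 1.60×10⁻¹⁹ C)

Both emerge at v = E/B₁ = 9680 m/s.
r = mv/(qB₂), so r₁ = 1.592×10^-3 m and r₂ = 1.857×10^-3 m, giving Δr = 2.65×10^-4 m.
After a semicircle each ion lands a diameter 2r from the entry slit, so the separation is 2Δr = 5.31×10^-4 m.

Δd ≈ 531 µm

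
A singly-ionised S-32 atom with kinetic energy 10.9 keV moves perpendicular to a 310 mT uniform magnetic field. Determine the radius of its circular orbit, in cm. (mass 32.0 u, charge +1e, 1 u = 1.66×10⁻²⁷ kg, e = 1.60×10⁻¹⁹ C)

Convert the energy: K = 10.9 keV = 1.74×10^-15 J.
v = √(2K/m) = √(2·1.74×10^-15/5.31×10^-26) = 2.56×10^5 m/s.
r = mv/(qB) = (5.31×10^-26)(2.56×10^5) / [(1×1.60×10^-19)(0.310)] = 0.274 m.

r ≈ 27.4 cm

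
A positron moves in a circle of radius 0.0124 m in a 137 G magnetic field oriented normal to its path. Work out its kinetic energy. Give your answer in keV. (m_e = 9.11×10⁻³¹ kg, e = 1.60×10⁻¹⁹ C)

v = qBr/m = (1×1.60×10^-19)(0.0137)(0.0124) / (9.11×10^-31) = 2.98×10^7 m/s.
K = ½mv² = 0.5·(9.11×10^-31)·(2.98×10^7)² = 4.05×10^-16 J = 2.53 keV.

K ≈ 2.53 keV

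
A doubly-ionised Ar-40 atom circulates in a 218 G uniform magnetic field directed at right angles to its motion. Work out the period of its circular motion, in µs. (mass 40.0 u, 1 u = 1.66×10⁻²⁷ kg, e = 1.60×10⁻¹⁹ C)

T ≈ 59.8 µs

The cyclotron period is independent of speed: T = 2πm/(qB).
T = 2π(6.64×10^-26) / [(2×1.60×10^-19)(0.0218)] = 5.98×10^-5 s.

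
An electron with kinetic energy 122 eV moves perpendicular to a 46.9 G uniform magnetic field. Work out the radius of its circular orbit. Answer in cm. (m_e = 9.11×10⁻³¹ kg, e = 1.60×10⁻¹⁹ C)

Convert the energy: K = 122 eV = 1.95×10^-17 J.
v = √(2K/m) = √(2·1.95×10^-17/9.11×10^-31) = 6.55×10^6 m/s.
r = mv/(qB) = (9.11×10^-31)(6.55×10^6) / [(1×1.60×10^-19)(4.69×10^-3)] = 7.95×10^-3 m.

r ≈ 0.795 cm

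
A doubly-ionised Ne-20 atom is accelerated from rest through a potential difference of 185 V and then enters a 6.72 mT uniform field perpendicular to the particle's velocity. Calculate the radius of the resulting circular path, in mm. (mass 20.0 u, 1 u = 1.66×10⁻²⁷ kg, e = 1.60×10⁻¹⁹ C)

The kinetic energy gained is K = qV = (2×1.60×10^-19)(185) = 5.92×10^-17 J.
v = √(2K/m) = 5.97×10^4 m/s.
r = mv/(qB) = (3.32×10^-26)(5.97×10^4) / [(2×1.60×10^-19)(6.72×10^-3)] = 0.922 m.

r ≈ 922 mm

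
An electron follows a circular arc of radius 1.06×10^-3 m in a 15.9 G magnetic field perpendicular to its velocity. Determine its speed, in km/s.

From qvB = mv²/r, v = qBr/m.
v = (1×1.60×10^-19)(1.59×10^-3)(1.06×10^-3) / (9.11×10^-31) = 2.96×10^5 m/s.

v ≈ 296 km/s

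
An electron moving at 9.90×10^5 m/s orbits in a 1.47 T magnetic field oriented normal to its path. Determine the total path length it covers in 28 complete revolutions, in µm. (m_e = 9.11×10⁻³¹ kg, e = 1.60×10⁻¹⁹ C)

r = mv/(qB) = 3.83×10^-6 m, so one revolution covers 2πr = 2.41×10^-5 m.
In 28 revolutions: L = 28·2πr = 6.75×10^-4 m.

L ≈ 675 µm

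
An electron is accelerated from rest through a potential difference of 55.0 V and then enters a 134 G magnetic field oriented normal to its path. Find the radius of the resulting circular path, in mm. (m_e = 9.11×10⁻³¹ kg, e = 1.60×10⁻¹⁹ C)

The kinetic energy gained is K = qV = (1×1.60×10^-19)(55.0) = 8.80×10^-18 J.
v = √(2K/m) = 4.40×10^6 m/s.
r = mv/(qB) = (9.11×10^-31)(4.40×10^6) / [(1×1.60×10^-19)(0.0134)] = 1.87×10^-3 m.

r ≈ 1.87 mm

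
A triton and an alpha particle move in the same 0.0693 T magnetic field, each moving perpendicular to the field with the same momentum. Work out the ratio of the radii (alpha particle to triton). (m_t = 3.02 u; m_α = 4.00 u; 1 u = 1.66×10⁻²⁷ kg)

r = p/(qB) ⇒ at equal p, r ∝ 1/q.
r_{alpha particle}/r_{triton} = 0.500.

ratio ≈ 0.500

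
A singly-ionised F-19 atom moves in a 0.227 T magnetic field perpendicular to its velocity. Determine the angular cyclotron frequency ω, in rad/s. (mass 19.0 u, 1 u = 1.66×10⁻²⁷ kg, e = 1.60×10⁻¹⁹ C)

ω = qB/m = (1×1.60×10^-19)(0.227) / (3.15×10^-26) = 1.15×10^6 rad/s.

ω ≈ 1.15×10^6 rad/s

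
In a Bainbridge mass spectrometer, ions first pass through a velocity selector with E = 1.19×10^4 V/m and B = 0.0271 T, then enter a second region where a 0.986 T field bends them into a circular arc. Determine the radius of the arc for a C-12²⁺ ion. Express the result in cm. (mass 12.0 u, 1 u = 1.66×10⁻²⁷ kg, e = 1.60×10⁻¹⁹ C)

The selector passes v = E/B = 1.19×10^4/0.0271 = 4.39×10^5 m/s.
In the deflection region, r = mv/(qB₂) = (1.99×10^-26)(4.39×10^5) / [(2×1.60×10^-19)(0.986)] = 0.0277 m.

r ≈ 2.77 cm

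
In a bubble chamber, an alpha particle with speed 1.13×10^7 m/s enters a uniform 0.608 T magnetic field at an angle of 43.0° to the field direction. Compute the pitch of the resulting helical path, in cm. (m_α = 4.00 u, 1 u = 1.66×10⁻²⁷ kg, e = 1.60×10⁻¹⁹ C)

The velocity component along B is v∥ = v cos43.0° = 8.26×10^6 m/s.
The cyclotron period T = 2πm/(qB) = 2.14×10^-7 s is set by m, q, B alone.
Pitch = v∥·T = (8.26×10^6)(2.14×10^-7) = 1.77 m.

pitch ≈ 177 cm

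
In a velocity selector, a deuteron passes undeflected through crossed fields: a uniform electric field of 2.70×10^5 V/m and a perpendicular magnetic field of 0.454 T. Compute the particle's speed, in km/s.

For zero net force, qE = qvB, so v = E/B.
v = (2.70×10^5) / (0.454) = 5.95×10^5 m/s.

v ≈ 595 km/s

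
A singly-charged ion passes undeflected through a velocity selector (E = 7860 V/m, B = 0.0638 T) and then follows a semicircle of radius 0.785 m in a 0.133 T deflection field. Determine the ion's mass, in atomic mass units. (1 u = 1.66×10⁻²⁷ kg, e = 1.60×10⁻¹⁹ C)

m ≈ 81.7 u

v = E/B₁ = 1.23×10^5 m/s.
From r = mv/(qB₂), m = qB₂r/v = (1×1.60×10^-19)(0.133)(0.785) / (1.23×10^5) = 1.36×10^-25 kg.
In atomic mass units: m = 1.36×10^-25 / 1.66×10^-27 = 81.7 u.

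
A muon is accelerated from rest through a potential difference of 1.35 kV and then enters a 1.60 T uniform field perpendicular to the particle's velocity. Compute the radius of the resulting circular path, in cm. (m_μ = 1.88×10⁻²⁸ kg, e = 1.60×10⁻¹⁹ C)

The kinetic energy gained is K = qV = (1×1.60×10^-19)(1350) = 2.16×10^-16 J.
v = √(2K/m) = 1.52×10^6 m/s.
r = mv/(qB) = (1.88×10^-28)(1.52×10^6) / [(1×1.60×10^-19)(1.60)] = 1.11×10^-3 m.

r ≈ 0.111 cm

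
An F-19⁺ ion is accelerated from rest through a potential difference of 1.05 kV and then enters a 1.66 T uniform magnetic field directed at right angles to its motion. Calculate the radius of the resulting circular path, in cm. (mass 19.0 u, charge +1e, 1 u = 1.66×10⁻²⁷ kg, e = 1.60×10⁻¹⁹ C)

r ≈ 1.23 cm

The kinetic energy gained is K = qV = (1×1.60×10^-19)(1050) = 1.68×10^-16 J.
v = √(2K/m) = 1.03×10^5 m/s.
r = mv/(qB) = (3.15×10^-26)(1.03×10^5) / [(1×1.60×10^-19)(1.66)] = 0.0123 m.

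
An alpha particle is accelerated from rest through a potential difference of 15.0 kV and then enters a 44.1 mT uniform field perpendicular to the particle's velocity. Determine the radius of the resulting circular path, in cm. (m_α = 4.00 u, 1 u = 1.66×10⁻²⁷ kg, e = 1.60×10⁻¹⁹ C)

The kinetic energy gained is K = qV = (2×1.60×10^-19)(1.50×10^4) = 4.80×10^-15 J.
v = √(2K/m) = 1.20×10^6 m/s.
r = mv/(qB) = (6.64×10^-27)(1.20×10^6) / [(2×1.60×10^-19)(0.0441)] = 0.566 m.

r ≈ 56.6 cm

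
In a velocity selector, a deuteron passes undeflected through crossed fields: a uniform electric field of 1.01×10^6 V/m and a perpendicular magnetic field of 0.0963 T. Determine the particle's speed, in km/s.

v ≈ 10500 km/s

For zero net force, qE = qvB, so v = E/B.
v = (1.01×10^6) / (0.0963) = 1.05×10^7 m/s.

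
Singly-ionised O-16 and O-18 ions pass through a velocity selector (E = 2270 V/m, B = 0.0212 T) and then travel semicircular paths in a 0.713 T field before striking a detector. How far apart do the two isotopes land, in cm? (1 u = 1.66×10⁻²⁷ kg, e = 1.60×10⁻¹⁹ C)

Both emerge at v = E/B₁ = 1.07×10^5 m/s.
r = mv/(qB₂), so r₁ = 0.02493 m and r₂ = 0.02805 m, giving Δr = 3.12×10^-3 m.
After a semicircle each ion lands a diameter 2r from the entry slit, so the separation is 2Δr = 6.23×10^-3 m.

Δd ≈ 0.623 cm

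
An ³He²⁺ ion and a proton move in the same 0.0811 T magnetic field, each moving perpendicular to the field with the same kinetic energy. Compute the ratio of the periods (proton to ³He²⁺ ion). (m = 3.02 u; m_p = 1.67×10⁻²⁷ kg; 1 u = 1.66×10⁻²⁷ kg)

ratio ≈ 0.666

T = 2πm/(qB) is independent of speed, so T₂/T₁ = (m₂/q₂)/(m₁/q₁).
T_{proton}/T_{³He²⁺ ion} = (1.67×10^-27/1e) / (5.01×10^-27/2e) = 0.666.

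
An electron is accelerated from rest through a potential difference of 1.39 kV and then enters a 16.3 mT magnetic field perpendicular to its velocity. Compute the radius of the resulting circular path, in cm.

The kinetic energy gained is K = qV = (1×1.60×10^-19)(1390) = 2.22×10^-16 J.
v = √(2K/m) = 2.21×10^7 m/s.
r = mv/(qB) = (9.11×10^-31)(2.21×10^7) / [(1×1.60×10^-19)(0.0163)] = 7.72×10^-3 m.

r ≈ 0.772 cm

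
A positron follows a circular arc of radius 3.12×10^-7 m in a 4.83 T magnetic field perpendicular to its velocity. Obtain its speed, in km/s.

v ≈ 265 km/s

From qvB = mv²/r, v = qBr/m.
v = (1×1.60×10^-19)(4.83)(3.12×10^-7) / (9.11×10^-31) = 2.65×10^5 m/s.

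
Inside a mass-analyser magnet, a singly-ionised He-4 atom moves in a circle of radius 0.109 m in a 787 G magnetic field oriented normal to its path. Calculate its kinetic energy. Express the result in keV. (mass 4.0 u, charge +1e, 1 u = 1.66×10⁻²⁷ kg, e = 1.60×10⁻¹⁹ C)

v = qBr/m = (1×1.60×10^-19)(0.0787)(0.109) / (6.64×10^-27) = 2.07×10^5 m/s.
K = ½mv² = 0.5·(6.64×10^-27)·(2.07×10^5)² = 1.42×10^-16 J = 0.887 keV.

K ≈ 0.887 keV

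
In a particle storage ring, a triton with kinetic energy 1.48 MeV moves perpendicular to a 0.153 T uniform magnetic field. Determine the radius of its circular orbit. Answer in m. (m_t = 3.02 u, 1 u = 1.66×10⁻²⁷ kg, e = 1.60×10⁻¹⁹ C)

Convert the energy: K = 1.48 MeV = 2.37×10^-13 J.
v = √(2K/m) = √(2·2.37×10^-13/5.01×10^-27) = 9.72×10^6 m/s.
r = mv/(qB) = (5.01×10^-27)(9.72×10^6) / [(1×1.60×10^-19)(0.153)] = 1.99 m.

r ≈ 1.99 m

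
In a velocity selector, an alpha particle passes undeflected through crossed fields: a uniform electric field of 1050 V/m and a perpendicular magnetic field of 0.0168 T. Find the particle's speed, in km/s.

For zero net force, qE = qvB, so v = E/B.
v = (1050) / (0.0168) = 6.25×10^4 m/s.

v ≈ 62.5 km/s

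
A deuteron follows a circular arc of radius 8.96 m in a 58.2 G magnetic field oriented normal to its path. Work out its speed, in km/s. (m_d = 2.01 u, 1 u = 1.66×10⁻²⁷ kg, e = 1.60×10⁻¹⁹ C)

v ≈ 2500 km/s

From qvB = mv²/r, v = qBr/m.
v = (1×1.60×10^-19)(5.82×10^-3)(8.96) / (3.34×10^-27) = 2.50×10^6 m/s.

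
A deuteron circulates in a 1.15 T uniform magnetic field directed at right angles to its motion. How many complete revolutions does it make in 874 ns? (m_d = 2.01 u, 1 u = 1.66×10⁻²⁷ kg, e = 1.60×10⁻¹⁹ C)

T = 2πm/(qB) = 2π(3.3366×10^-27) / [(1×1.60×10^-19)(1.15)] = 1.1394×10^-7 s.
N = t/T = 8.74×10^-7 / 1.1394×10^-7 ≈ 7.67, so 7 complete revolutions.

N = 7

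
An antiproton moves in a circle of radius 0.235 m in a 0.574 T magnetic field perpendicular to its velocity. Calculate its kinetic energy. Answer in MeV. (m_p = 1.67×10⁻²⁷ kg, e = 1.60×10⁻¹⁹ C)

K ≈ 0.872 MeV

v = qBr/m = (1×1.60×10^-19)(0.574)(0.235) / (1.67×10^-27) = 1.29×10^7 m/s.
K = ½mv² = 0.5·(1.67×10^-27)·(1.29×10^7)² = 1.39×10^-13 J = 0.872 MeV.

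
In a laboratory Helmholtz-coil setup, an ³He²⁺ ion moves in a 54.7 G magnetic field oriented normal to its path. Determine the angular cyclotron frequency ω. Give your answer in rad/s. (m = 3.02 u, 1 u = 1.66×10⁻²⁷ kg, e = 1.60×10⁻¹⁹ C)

ω = qB/m = (2×1.60×10^-19)(5.47×10^-3) / (5.01×10^-27) = 3.49×10^5 rad/s.

ω ≈ 3.49×10^5 rad/s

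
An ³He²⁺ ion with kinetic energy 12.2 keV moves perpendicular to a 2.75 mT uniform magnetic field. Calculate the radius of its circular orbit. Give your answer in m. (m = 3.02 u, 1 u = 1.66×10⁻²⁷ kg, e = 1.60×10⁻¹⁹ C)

r ≈ 5.03 m

Convert the energy: K = 12.2 keV = 1.95×10^-15 J.
v = √(2K/m) = √(2·1.95×10^-15/5.01×10^-27) = 8.82×10^5 m/s.
r = mv/(qB) = (5.01×10^-27)(8.82×10^5) / [(2×1.60×10^-19)(2.75×10^-3)] = 5.03 m.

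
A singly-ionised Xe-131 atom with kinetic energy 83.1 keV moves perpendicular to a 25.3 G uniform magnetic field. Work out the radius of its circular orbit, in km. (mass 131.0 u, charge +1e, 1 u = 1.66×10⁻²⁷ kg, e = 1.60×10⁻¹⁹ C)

Convert the energy: K = 83.1 keV = 1.33×10^-14 J.
v = √(2K/m) = √(2·1.33×10^-14/2.17×10^-25) = 3.50×10^5 m/s.
r = mv/(qB) = (2.17×10^-25)(3.50×10^5) / [(1×1.60×10^-19)(2.53×10^-3)] = 188 m.

r ≈ 0.188 km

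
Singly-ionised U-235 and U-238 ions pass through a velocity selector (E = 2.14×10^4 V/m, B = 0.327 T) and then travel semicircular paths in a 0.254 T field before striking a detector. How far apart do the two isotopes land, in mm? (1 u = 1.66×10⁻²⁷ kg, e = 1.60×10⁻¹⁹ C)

Δd ≈ 16.0 mm

Both emerge at v = E/B₁ = 6.54×10^4 m/s.
r = mv/(qB₂), so r₁ = 0.62819 m and r₂ = 0.63621 m, giving Δr = 8.02×10^-3 m.
After a semicircle each ion lands a diameter 2r from the entry slit, so the separation is 2Δr = 0.0160 m.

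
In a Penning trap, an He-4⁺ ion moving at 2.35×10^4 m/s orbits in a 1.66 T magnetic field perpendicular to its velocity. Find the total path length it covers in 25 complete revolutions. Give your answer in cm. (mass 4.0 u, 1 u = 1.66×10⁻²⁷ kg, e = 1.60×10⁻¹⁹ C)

L ≈ 9.23 cm

r = mv/(qB) = 5.88×10^-4 m, so one revolution covers 2πr = 3.69×10^-3 m.
In 25 revolutions: L = 25·2πr = 0.0923 m.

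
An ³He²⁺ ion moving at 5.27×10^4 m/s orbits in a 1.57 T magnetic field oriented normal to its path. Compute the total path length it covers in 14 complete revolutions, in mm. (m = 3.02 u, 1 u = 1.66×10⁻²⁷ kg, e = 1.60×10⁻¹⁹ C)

r = mv/(qB) = 5.26×10^-4 m, so one revolution covers 2πr = 3.30×10^-3 m.
In 14 revolutions: L = 14·2πr = 0.0463 m.

L ≈ 46.3 mm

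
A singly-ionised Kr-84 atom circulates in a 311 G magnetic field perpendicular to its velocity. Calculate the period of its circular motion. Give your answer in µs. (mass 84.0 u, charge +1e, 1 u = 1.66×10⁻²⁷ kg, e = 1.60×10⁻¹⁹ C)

T ≈ 176 µs

The cyclotron period is independent of speed: T = 2πm/(qB).
T = 2π(1.39×10^-25) / [(1×1.60×10^-19)(0.0311)] = 1.76×10^-4 s.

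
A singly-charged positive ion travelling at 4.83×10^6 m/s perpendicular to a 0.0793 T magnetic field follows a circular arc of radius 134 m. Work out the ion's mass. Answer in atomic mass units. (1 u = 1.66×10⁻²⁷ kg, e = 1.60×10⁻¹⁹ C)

m ≈ 212 u

qvB = mv²/r ⇒ m = qBr/v.
m = (1×1.60×10^-19)(0.0793)(134) / (4.83×10^6) = 3.52×10^-25 kg = 212 u.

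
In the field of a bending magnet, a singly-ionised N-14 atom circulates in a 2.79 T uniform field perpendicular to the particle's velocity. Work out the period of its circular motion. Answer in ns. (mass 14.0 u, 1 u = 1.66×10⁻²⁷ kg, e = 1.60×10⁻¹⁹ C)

The cyclotron period is independent of speed: T = 2πm/(qB).
T = 2π(2.32×10^-26) / [(1×1.60×10^-19)(2.79)] = 3.27×10^-7 s.

T ≈ 327 ns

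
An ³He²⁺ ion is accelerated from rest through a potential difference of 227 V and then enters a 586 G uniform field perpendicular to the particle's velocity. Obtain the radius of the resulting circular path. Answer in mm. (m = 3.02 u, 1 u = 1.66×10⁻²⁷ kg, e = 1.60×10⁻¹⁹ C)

The kinetic energy gained is K = qV = (2×1.60×10^-19)(227) = 7.26×10^-17 J.
v = √(2K/m) = 1.70×10^5 m/s.
r = mv/(qB) = (5.01×10^-27)(1.70×10^5) / [(2×1.60×10^-19)(0.0586)] = 0.0455 m.

r ≈ 45.5 mm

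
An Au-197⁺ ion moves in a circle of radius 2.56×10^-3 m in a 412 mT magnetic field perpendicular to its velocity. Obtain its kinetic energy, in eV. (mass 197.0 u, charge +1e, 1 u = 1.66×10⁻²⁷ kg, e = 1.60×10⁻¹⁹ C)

K ≈ 0.272 eV

v = qBr/m = (1×1.60×10^-19)(0.412)(2.56×10^-3) / (3.27×10^-25) = 516 m/s.
K = ½mv² = 0.5·(3.27×10^-25)·(516)² = 4.35×10^-20 J = 0.272 eV.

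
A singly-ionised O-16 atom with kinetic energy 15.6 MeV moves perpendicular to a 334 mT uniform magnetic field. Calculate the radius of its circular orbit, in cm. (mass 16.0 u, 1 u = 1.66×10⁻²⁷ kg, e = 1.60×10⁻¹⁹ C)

Convert the energy: K = 15.6 MeV = 2.50×10^-12 J.
v = √(2K/m) = √(2·2.50×10^-12/2.66×10^-26) = 1.37×10^7 m/s.
r = mv/(qB) = (2.66×10^-26)(1.37×10^7) / [(1×1.60×10^-19)(0.334)] = 6.81 m.

r ≈ 681 cm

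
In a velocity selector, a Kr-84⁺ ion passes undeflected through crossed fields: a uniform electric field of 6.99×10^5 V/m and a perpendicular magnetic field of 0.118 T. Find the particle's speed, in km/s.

v ≈ 5920 km/s

For zero net force, qE = qvB, so v = E/B.
v = (6.99×10^5) / (0.118) = 5.92×10^6 m/s.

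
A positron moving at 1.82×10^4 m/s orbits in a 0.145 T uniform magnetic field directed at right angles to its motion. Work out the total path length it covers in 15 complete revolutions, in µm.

r = mv/(qB) = 7.15×10^-7 m, so one revolution covers 2πr = 4.49×10^-6 m.
In 15 revolutions: L = 15·2πr = 6.74×10^-5 m.

L ≈ 67.4 µm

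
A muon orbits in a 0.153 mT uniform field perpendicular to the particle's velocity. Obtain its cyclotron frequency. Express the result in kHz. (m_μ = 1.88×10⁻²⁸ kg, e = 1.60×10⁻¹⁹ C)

f ≈ 20.7 kHz

f = qB/(2πm) = (1×1.60×10^-19)(1.53×10^-4) / [2π(1.88×10^-28)] = 2.07×10^4 Hz.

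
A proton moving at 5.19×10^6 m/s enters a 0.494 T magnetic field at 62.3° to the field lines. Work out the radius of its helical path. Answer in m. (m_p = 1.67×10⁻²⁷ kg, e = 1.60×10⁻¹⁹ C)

Only the perpendicular component v⊥ = v sin62.3° = 4.60×10^6 m/s is bent by the field.
r = m v⊥ /(qB) = (1.67×10^-27)(4.60×10^6) / [(1×1.60×10^-19)(0.494)] = 0.0971 m.

r ≈ 0.0971 m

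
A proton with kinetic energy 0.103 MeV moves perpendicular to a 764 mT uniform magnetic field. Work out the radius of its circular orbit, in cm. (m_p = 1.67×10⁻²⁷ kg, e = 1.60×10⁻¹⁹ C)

r ≈ 6.07 cm

Convert the energy: K = 0.103 MeV = 1.65×10^-14 J.
v = √(2K/m) = √(2·1.65×10^-14/1.67×10^-27) = 4.44×10^6 m/s.
r = mv/(qB) = (1.67×10^-27)(4.44×10^6) / [(1×1.60×10^-19)(0.764)] = 0.0607 m.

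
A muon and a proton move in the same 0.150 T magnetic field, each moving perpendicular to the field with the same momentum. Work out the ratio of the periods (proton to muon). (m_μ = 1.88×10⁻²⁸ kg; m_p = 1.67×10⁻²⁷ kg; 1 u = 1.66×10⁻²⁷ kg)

ratio ≈ 8.88

T = 2πm/(qB) is independent of speed, so T₂/T₁ = (m₂/q₂)/(m₁/q₁).
T_{proton}/T_{muon} = (1.67×10^-27/1e) / (1.88×10^-28/1e) = 8.88.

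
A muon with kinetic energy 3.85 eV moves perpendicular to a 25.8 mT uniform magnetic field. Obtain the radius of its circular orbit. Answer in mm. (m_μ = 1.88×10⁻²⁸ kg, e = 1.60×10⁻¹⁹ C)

Convert the energy: K = 3.85 eV = 6.16×10^-19 J.
v = √(2K/m) = √(2·6.16×10^-19/1.88×10^-28) = 8.10×10^4 m/s.
r = mv/(qB) = (1.88×10^-28)(8.10×10^4) / [(1×1.60×10^-19)(0.0258)] = 3.69×10^-3 m.

r ≈ 3.69 mm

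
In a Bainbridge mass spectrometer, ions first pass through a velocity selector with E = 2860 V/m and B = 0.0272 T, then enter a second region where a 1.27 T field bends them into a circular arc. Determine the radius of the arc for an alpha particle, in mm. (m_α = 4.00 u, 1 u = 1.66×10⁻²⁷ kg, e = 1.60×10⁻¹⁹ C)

r ≈ 1.72 mm

The selector passes v = E/B = 2860/0.0272 = 1.05×10^5 m/s.
In the deflection region, r = mv/(qB₂) = (6.64×10^-27)(1.05×10^5) / [(2×1.60×10^-19)(1.27)] = 1.72×10^-3 m.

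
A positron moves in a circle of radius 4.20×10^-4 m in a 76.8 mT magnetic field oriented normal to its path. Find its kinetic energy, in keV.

v = qBr/m = (1×1.60×10^-19)(0.0768)(4.20×10^-4) / (9.11×10^-31) = 5.67×10^6 m/s.
K = ½mv² = 0.5·(9.11×10^-31)·(5.67×10^6)² = 1.46×10^-17 J = 0.0914 keV.

K ≈ 0.0914 keV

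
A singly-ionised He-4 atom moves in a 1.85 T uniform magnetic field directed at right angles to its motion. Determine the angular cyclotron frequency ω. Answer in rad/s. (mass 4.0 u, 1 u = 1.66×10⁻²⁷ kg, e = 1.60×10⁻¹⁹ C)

ω ≈ 4.46×10^7 rad/s

ω = qB/m = (1×1.60×10^-19)(1.85) / (6.64×10^-27) = 4.46×10^7 rad/s.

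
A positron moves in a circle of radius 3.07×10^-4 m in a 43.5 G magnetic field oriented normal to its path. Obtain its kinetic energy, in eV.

K ≈ 0.157 eV

v = qBr/m = (1×1.60×10^-19)(4.35×10^-3)(3.07×10^-4) / (9.11×10^-31) = 2.35×10^5 m/s.
K = ½mv² = 0.5·(9.11×10^-31)·(2.35×10^5)² = 2.51×10^-20 J = 0.157 eV.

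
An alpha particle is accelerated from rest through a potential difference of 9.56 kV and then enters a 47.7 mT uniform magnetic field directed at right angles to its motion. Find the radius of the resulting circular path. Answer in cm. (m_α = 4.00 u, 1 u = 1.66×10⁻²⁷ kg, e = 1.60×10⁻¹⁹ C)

The kinetic energy gained is K = qV = (2×1.60×10^-19)(9560) = 3.06×10^-15 J.
v = √(2K/m) = 9.60×10^5 m/s.
r = mv/(qB) = (6.64×10^-27)(9.60×10^5) / [(2×1.60×10^-19)(0.0477)] = 0.418 m.

r ≈ 41.8 cm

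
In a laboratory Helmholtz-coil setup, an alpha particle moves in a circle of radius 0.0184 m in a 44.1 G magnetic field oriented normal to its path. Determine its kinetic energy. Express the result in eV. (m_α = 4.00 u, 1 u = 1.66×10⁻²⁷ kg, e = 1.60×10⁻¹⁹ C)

v = qBr/m = (2×1.60×10^-19)(4.41×10^-3)(0.0184) / (6.64×10^-27) = 3910 m/s.
K = ½mv² = 0.5·(6.64×10^-27)·(3910)² = 5.08×10^-20 J = 0.317 eV.

K ≈ 0.317 eV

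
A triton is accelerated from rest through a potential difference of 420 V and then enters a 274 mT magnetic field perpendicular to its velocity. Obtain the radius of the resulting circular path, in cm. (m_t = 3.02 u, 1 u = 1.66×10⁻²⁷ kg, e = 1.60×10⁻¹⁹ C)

The kinetic energy gained is K = qV = (1×1.60×10^-19)(420) = 6.72×10^-17 J.
v = √(2K/m) = 1.64×10^5 m/s.
r = mv/(qB) = (5.01×10^-27)(1.64×10^5) / [(1×1.60×10^-19)(0.274)] = 0.0187 m.

r ≈ 1.87 cm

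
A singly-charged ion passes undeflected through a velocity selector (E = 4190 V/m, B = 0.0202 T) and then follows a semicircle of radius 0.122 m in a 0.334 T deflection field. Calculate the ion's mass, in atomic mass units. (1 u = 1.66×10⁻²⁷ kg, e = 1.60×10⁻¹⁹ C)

m ≈ 18.9 u

v = E/B₁ = 2.07×10^5 m/s.
From r = mv/(qB₂), m = qB₂r/v = (1×1.60×10^-19)(0.334)(0.122) / (2.07×10^5) = 3.14×10^-26 kg.
In atomic mass units: m = 3.14×10^-26 / 1.66×10^-27 = 18.9 u.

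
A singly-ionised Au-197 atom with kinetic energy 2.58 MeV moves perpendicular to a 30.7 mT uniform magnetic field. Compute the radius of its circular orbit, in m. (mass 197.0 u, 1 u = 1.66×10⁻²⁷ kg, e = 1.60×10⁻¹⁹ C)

r ≈ 106 m

Convert the energy: K = 2.58 MeV = 4.13×10^-13 J.
v = √(2K/m) = √(2·4.13×10^-13/3.27×10^-25) = 1.59×10^6 m/s.
r = mv/(qB) = (3.27×10^-25)(1.59×10^6) / [(1×1.60×10^-19)(0.0307)] = 106 m.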